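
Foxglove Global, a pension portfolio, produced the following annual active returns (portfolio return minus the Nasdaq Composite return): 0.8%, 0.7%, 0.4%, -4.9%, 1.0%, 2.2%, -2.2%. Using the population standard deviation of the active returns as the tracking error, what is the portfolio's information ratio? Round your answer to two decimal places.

-0.13

r̄ = (0.8 + 0.7 + 0.4 − 4.9 + 1 + 2.2 − 2.2) / 7 = -2.00 / 7 = -0.2857%
Σ(r − r̄)² = 35.4086; population σ = √(35.4086/7) = 2.2491%
IR = r̄ / tracking error = -0.2857 / 2.2491 = -0.1270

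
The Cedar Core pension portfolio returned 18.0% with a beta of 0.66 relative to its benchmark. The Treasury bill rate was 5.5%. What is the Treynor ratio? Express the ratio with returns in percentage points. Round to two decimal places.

18.94

Treynor = (Rp − Rf) / β = (18.0% − 5.5%) / 0.66 = 12.50 / 0.66 = 18.9394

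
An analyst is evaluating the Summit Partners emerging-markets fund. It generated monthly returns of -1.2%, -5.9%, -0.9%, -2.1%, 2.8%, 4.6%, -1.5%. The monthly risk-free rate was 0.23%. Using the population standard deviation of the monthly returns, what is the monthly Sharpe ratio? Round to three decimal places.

Mean return μ = -4.20 / 7 = -0.6000%
Σ(r − μ)² = (-1.2 − (-0.6000))² + (-5.9 − (-0.6000))² + … = 70.2000
σ = √[70.2000 / 7] = 3.1668%
Sharpe = (μ − rf) / σ = (-0.6000 − 0.23) / 3.1668 = -0.8300 / 3.1668 = -0.2621

-0.262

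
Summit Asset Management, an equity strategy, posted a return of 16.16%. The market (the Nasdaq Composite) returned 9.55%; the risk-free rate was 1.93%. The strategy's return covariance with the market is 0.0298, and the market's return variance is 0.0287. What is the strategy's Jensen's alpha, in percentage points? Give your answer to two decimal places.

6.32

β = Cov / Var = 0.0298 / 0.0287 = 1.0383
E[R] = Rf + β(Rm − Rf) = 1.93% + 1.0383 × (9.55% − 1.93%) = 9.8418%
α = Rp − E[R] = 16.16% − 9.8418% = 6.3182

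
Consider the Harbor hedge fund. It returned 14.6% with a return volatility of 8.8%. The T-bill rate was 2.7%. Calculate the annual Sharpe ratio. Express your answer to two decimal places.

1.35

Sharpe = (Rp − Rf) / σp = (14.6% − 2.7%) / 8.8% = 11.90% / 8.8% = 1.3523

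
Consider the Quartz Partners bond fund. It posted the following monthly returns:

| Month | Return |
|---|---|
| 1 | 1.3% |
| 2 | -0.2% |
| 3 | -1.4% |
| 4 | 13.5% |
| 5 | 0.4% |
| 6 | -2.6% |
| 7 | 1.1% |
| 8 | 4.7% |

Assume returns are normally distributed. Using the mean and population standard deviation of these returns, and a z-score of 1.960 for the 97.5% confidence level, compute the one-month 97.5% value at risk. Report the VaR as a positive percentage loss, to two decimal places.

7.22

r̄ = (1.3 − 0.2 − 1.4 + 13.5 + 0.4 − 2.6 + 1.1 + 4.7) / 8 = 16.80 / 8 = 2.1000%
Σ(r − r̄)² = 180.8800; population σ = √(180.8800/8) = 4.7550%
VaR = −(r̄ − z·σ) = −(2.1000 − 1.960 × 4.7550) = −(-7.2198) = 7.2198%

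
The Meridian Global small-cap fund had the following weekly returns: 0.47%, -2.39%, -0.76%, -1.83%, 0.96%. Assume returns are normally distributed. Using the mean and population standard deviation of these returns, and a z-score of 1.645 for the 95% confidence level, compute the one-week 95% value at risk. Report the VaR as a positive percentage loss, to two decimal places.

r̄ = (0.47 − 2.39 − 0.76 − 1.83 + 0.96) / 5 = -0.7100%
Σ(r − r̄)² = (0.47 − (-0.7100))² + (-2.39 − (-0.7100))² + (-0.76 − (-0.7100))² + … = 8.2606
population σ = √(8.2606 / 5) = √1.6521 = 1.2853%
VaR = −(r̄ − z·σ) = −(-0.7100 − 1.645 × 1.2853) = −(-2.8243) = 2.8243%

2.82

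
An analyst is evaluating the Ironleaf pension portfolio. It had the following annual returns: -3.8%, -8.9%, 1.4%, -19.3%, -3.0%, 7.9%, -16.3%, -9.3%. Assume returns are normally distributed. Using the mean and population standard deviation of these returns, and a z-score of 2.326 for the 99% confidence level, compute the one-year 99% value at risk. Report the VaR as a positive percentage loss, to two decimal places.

25.92

Mean return μ = -51.30 / 8 = -6.4125%
Σ(r − μ)² = (-3.8 − (-6.4125))² + (-8.9 − (-6.4125))² + … = 562.7288
population σ = √(562.7288 / 8) = √70.3411 = 8.3870%
VaR = −(μ − z·σ) = −(-6.4125 − 2.326 × 8.3870) = −(-25.9207) = 25.9207%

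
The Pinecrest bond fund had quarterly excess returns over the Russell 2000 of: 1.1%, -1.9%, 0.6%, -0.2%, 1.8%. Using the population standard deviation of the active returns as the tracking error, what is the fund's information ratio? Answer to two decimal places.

Mean return r̄ = 1.40 / 5 = 0.2800%
Σ(r − r̄)² = (1.1 − 0.2800)² + (-1.9 − 0.2800)² + … = 8.0680
σ = √[8.0680 / 5] = 1.2703%
IR = r̄ / tracking error = 0.2800 / 1.2703 = 0.2204

0.22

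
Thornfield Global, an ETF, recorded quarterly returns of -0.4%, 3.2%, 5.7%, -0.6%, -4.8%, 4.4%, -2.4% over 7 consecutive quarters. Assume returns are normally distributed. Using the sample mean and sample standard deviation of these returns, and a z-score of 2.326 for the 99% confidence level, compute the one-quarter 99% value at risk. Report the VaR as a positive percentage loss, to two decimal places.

Mean return r̄ = 5.10 / 7 = 0.7286%
Σ(r − r̄)² = 87.6943; sample σ = √(87.6943/6) = 3.8231%
VaR = −(r̄ − z·σ) = −(0.7286 − 2.326 × 3.8231) = −(-8.1639) = 8.1639%

8.16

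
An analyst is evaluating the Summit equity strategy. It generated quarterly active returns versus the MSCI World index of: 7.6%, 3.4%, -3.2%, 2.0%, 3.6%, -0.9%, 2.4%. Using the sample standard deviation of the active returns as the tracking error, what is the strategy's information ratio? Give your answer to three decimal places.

0.617

μ = (7.6 + 3.4 − 3.2 + 2 + 3.6 − 0.9 + 2.4) / 7 = 2.1286%
Σ(r − μ)² = (7.6 − 2.1286)² + (3.4 − 2.1286)² + (-3.2 − 2.1286)² + … = 71.3743
σ = √[71.3743 / 6] = 3.4490%
IR = μ / tracking error = 2.1286 / 3.4490 = 0.6172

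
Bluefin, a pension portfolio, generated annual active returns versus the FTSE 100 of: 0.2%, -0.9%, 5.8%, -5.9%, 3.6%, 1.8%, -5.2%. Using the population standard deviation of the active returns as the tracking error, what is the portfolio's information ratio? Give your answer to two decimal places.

-0.02

r̄ = (0.2 − 0.9 + 5.8 − 5.9 + 3.6 + 1.8 − 5.2) / 7 = -0.0857%
Population std dev = √[112.4886 / 7] = 4.0087%
IR = r̄ / tracking error = -0.0857 / 4.0087 = -0.0214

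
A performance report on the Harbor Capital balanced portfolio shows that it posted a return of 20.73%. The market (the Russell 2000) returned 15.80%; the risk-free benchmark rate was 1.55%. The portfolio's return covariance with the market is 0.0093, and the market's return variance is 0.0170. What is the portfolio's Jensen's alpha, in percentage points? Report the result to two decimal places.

β = Cov / Var = 0.0093 / 0.0170 = 0.5471
E[R] = Rf + β(Rm − Rf) = 1.55% + 0.5471 × (15.80% − 1.55%) = 9.3462%
α = Rp − E[R] = 20.73% − 9.3462% = 11.3838

11.38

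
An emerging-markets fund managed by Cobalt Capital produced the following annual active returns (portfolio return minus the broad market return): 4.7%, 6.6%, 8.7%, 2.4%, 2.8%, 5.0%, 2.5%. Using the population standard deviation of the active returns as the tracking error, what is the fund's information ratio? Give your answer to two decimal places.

μ = (4.7 + 6.6 + 8.7 + 2.4 + 2.8 + 5 + 2.5) / 7 = 4.6714%
Σ(r − μ)² = 33.4343; population σ = √(33.4343/7) = 2.1855%
IR = μ / tracking error = 4.6714 / 2.1855 = 2.1375

2.14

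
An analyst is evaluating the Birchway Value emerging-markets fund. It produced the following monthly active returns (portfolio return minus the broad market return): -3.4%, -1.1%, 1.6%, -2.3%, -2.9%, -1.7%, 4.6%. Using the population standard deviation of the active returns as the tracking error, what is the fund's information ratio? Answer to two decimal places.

-0.28

μ = (-3.4 − 1.1 + 1.6 − 2.3 − 2.9 − 1.7 + 4.6) / 7 = -5.20 / 7 = -0.7429%
Population std dev = √[49.2171 / 7] = 2.6516%
IR = μ / tracking error = -0.7429 / 2.6516 = -0.2802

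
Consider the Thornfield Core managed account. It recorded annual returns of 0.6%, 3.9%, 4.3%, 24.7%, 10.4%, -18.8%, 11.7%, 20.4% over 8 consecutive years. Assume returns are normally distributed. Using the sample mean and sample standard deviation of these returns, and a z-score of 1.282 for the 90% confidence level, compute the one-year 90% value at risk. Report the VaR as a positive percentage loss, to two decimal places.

μ = (0.6 + 3.9 + 4.3 + 24.7 + 10.4 − 18.8 + 11.7 + 20.4) / 8 = 7.1500%
Sample std dev = √[1249.8200 / 7] = 13.3621%
VaR = −(μ − z·σ) = −(7.1500 − 1.282 × 13.3621) = −(-9.9802) = 9.9802%

9.98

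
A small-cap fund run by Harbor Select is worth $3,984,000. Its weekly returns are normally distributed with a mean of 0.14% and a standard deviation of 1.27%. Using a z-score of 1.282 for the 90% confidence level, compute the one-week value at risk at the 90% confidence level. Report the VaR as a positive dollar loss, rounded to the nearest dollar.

Return at the 90% tail: μ − z·σ = 0.14% − 1.282 × 1.27% = 0.14 − 1.62814 = -1.48814%
VaR = −(-1.48814%) × $3,984,000 = 1.48814% × $3,984,000 = $59,287

$59,287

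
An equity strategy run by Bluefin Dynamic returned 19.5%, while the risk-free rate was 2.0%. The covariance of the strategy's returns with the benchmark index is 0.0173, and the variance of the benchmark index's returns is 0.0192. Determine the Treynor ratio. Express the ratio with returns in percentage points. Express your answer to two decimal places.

19.42

β = Cov / Var = 0.0173 / 0.0192 = 0.9010
Treynor = (Rp − Rf) / β = (19.5% − 2.0%) / 0.9010 = 17.50 / 0.9010 = 19.4229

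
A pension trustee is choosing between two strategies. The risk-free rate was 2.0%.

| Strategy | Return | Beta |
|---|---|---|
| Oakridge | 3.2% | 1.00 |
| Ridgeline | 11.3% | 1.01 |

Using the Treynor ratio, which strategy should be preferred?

Oakridge: Treynor = (3.2% − 2.0%) / 1.00 = 1.200
Ridgeline: Treynor = (11.3% − 2.0%) / 1.01 = 9.208
Highest: Ridgeline (9.208).

Ridgeline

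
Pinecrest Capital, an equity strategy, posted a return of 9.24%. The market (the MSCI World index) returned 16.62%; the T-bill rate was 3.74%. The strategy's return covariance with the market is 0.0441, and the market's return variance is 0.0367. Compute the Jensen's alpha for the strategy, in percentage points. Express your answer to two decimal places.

β = Cov / Var = 0.0441 / 0.0367 = 1.2016
E[R] = Rf + β(Rm − Rf) = 3.74% + 1.2016 × (16.62% − 3.74%) = 19.2166%
α = Rp − E[R] = 9.24% − 19.2166% = -9.9766

-9.98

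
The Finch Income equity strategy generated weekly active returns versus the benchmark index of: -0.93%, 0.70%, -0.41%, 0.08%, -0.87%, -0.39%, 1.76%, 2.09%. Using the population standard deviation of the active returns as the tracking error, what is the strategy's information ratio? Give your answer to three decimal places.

μ = (-0.93 + 0.7 − 0.41 + 0.08 − 0.87 − 0.39 + 1.76 + 2.09) / 8 = 0.2538%
Σ(r − μ)² = 9.3890; population σ = √(9.3890/8) = 1.0833%
IR = μ / tracking error = 0.2538 / 1.0833 = 0.2343

0.234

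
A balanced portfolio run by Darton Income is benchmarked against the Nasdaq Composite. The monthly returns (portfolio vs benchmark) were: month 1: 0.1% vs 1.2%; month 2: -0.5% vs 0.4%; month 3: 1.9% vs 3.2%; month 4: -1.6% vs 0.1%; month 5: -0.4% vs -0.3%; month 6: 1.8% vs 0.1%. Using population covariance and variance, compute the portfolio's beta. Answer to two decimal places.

0.62

r̄p = 0.2167%,  r̄m = 0.7833%
Cov = Σ(rp − r̄p)(rm − r̄m) / 6 = 0.8536
Var(rm) = Σ(rm − r̄m)² / 6 = 1.3781
β = Cov / Var = 0.8536 / 1.3781 = 0.6194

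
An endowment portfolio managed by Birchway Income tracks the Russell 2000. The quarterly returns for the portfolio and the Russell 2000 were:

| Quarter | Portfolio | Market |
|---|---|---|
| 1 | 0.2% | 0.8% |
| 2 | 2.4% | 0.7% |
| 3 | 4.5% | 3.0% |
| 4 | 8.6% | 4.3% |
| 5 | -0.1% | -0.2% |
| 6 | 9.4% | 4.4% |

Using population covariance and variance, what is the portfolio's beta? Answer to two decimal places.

r̄p = 4.1667%,  r̄m = 2.1667%
Cov = Σ(rp − r̄p)(rm − r̄m) / 6 = 6.5889
Var(rm) = Σ(rm − r̄m)² / 6 = 3.3089
β = Cov / Var = 6.5889 / 3.3089 = 1.9913

1.99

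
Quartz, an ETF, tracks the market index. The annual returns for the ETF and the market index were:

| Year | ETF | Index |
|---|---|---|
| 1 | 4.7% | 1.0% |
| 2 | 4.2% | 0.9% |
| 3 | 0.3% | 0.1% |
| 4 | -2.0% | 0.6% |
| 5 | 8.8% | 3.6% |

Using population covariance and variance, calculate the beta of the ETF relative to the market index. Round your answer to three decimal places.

r̄p = 3.2000%,  r̄m = 1.2400%
Cov = Σ(rp − r̄p)(rm − r̄m) / 5 = 3.8300
Var(rm) = Σ(rm − r̄m)² / 5 = 1.4904
β = Cov / Var = 3.8300 / 1.4904 = 2.5698

2.570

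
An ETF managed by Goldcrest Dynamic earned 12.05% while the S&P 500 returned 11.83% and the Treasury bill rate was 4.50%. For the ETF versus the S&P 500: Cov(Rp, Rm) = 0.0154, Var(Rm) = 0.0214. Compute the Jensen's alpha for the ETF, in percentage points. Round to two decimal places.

2.28

β = Cov / Var = 0.0154 / 0.0214 = 0.7196
E[R] = Rf + β(Rm − Rf) = 4.50% + 0.7196 × (11.83% − 4.50%) = 9.7747%
α = Rp − E[R] = 12.05% − 9.7747% = 2.2753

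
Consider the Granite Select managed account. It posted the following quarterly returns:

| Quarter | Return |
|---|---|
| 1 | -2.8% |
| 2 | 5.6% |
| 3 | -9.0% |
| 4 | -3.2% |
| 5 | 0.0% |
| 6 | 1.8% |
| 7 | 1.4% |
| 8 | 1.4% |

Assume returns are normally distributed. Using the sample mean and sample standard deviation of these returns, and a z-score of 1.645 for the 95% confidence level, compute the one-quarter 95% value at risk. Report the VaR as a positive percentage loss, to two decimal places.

Mean return r̄ = -4.80 / 8 = -0.6000%
Σ(r − r̄)² = (-2.8 − (-0.6000))² + (5.6 − (-0.6000))² + … = 134.7200
σ = √[134.7200 / 7] = 4.3870%
VaR = −(r̄ − z·σ) = −(-0.6000 − 1.645 × 4.3870) = −(-7.8166) = 7.8166%

7.82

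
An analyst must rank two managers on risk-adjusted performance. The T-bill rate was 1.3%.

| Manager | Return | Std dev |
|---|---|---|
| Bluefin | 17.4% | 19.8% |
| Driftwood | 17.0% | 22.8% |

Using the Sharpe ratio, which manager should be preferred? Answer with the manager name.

Bluefin

Bluefin: Sharpe ratio = (17.4% − 1.3%) / 19.8% = 0.813
Driftwood: Sharpe ratio = (17.0% − 1.3%) / 22.8% = 0.689
Highest: Bluefin (0.813).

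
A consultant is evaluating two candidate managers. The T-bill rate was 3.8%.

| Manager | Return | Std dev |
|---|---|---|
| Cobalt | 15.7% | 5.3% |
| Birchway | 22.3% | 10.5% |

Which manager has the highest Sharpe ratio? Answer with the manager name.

Cobalt: Sharpe ratio = (15.7% − 3.8%) / 5.3% = 2.245
Birchway: Sharpe ratio = (22.3% − 3.8%) / 10.5% = 1.762
Highest: Cobalt (2.245).

Cobalt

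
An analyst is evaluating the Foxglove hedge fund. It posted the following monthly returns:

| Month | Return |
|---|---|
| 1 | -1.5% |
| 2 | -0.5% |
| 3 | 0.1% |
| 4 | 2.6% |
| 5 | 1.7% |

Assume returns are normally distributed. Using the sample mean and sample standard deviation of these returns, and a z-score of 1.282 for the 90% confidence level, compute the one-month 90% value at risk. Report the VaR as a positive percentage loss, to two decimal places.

1.65

μ = (-1.5 − 0.5 + 0.1 + 2.6 + 1.7) / 5 = 0.4800%
Σ(r − μ)² = (-1.5 − 0.4800)² + (-0.5 − 0.4800)² + … = 11.0080
sample σ = √(11.0080 / 4) = √2.7520 = 1.6589%
VaR = −(μ − z·σ) = −(0.4800 − 1.282 × 1.6589) = −(-1.6467) = 1.6467%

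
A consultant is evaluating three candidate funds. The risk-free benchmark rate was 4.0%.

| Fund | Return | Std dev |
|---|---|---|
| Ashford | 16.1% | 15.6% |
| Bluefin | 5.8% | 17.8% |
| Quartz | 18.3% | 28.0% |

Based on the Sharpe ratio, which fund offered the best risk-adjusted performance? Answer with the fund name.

Ashford: Sharpe ratio = (16.1% − 4.0%) / 15.6% = 0.776
Bluefin: Sharpe ratio = (5.8% − 4.0%) / 17.8% = 0.101
Quartz: Sharpe ratio = (18.3% − 4.0%) / 28.0% = 0.511
Highest: Ashford (0.776).

Ashford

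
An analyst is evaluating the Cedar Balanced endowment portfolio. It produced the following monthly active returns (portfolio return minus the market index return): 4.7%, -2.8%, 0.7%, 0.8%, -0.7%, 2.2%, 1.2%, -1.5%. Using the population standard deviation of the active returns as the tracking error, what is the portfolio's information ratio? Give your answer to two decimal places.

0.27

Mean return r̄ = 4.60 / 8 = 0.5750%
Σ(r − r̄)² = (4.7 − 0.5750)² + (-2.8 − 0.5750)² + (0.7 − 0.5750)² + … = 37.4350
population σ = √(37.4350 / 8) = √4.6794 = 2.1632%
IR = r̄ / tracking error = 0.5750 / 2.1632 = 0.2658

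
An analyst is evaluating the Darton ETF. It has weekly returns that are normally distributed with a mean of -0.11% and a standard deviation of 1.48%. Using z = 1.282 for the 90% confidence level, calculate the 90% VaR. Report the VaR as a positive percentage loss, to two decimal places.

2.01

VaR (as % loss) = −(μ − z·σ) = −(-0.11% − 1.282 × 1.48%) = −(-2.00736%) = 2.00736%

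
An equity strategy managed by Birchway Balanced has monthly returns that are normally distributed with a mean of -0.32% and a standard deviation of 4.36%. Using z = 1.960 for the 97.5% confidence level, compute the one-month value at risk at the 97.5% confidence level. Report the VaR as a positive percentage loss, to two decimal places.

VaR (as % loss) = −(μ − z·σ) = −(-0.32% − 1.960 × 4.36%) = −(-8.8656%) = 8.8656%

8.87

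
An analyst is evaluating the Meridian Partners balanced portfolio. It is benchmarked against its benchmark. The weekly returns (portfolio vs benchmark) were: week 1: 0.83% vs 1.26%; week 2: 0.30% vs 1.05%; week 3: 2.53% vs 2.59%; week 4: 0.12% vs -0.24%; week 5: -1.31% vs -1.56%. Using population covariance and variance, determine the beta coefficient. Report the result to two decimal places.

0.84

r̄p = 0.4940%,  r̄m = 0.6200%
Cov = Σ(rp − r̄p)(rm − r̄m) / 5 = 1.6794
Var(rm) = Σ(rm − r̄m)² / 5 = 1.9935
β = Cov / Var = 1.6794 / 1.9935 = 0.8424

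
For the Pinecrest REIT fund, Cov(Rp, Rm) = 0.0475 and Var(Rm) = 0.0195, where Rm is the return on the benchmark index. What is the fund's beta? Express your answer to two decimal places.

2.44

β = Cov(Rp, Rm) / Var(Rm) = 0.0475 / 0.0195 = 2.4359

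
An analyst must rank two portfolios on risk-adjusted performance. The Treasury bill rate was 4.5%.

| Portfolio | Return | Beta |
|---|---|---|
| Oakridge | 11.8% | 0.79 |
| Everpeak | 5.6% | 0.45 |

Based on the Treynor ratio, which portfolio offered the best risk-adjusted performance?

Oakridge: Treynor = (11.8% − 4.5%) / 0.79 = 9.241
Everpeak: Treynor = (5.6% − 4.5%) / 0.45 = 2.444
Highest: Oakridge (9.241).

Oakridge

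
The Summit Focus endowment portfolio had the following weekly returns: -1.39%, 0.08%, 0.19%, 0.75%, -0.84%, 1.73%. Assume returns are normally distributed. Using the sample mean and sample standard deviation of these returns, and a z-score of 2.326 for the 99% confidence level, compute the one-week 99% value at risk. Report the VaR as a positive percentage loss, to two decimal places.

2.50

Mean return μ = 0.520 / 6 = 0.0867%
Σ(r − μ)² = (-1.39 − 0.0867)² + (0.08 − 0.0867)² + … = 6.1905
σ = √[6.1905 / 5] = 1.1127%
VaR = −(μ − z·σ) = −(0.0867 − 2.326 × 1.1127) = −(-2.5014) = 2.5014%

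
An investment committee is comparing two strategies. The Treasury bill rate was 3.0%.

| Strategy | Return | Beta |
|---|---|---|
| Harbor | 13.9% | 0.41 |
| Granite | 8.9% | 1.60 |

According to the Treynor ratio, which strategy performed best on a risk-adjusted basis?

Harbor: Treynor = (13.9% − 3.0%) / 0.41 = 26.585
Granite: Treynor = (8.9% − 3.0%) / 1.60 = 3.688
Highest: Harbor (26.585).

Harbor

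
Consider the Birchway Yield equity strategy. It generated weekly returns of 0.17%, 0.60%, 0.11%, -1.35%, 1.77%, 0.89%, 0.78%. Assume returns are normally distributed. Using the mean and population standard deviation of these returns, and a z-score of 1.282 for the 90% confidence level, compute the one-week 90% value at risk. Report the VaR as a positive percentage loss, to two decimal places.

0.71

μ = (0.17 + 0.6 + 0.11 − 1.35 + 1.77 + 0.89 + 0.78) / 7 = 2.970 / 7 = 0.4243%
Σ(r − μ)² = 5.4968; population σ = √(5.4968/7) = 0.8861%
VaR = −(μ − z·σ) = −(0.4243 − 1.282 × 0.8861) = −(-0.7117) = 0.7117%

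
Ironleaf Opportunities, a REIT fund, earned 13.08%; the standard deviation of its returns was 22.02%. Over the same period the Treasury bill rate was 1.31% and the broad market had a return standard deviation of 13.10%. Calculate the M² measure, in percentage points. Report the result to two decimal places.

8.31

Sharpe = (Rp − Rf) / σp = (13.08% − 1.31%) / 22.02% = 0.5345
M² = Rf + Sharpe × σm = 1.31% + 0.5345 × 13.10% = 8.3120%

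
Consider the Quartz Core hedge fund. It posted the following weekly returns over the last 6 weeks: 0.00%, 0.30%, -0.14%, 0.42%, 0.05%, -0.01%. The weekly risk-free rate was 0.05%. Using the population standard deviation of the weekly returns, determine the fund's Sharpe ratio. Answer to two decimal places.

0.28

Mean return r̄ = 0.620 / 6 = 0.1033%
Population σ = √[Σ(r − r̄)² / 6] = √[0.2245 / 6] = √0.0374 = 0.1934%
Sharpe = (r̄ − rf) / σ = (0.1033 − 0.05) / 0.1934 = 0.0533 / 0.1934 = 0.2756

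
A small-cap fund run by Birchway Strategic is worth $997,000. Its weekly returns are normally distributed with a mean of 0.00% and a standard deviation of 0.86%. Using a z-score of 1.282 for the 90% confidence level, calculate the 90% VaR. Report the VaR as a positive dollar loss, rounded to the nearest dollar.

$10,992

Return at the 90% tail: μ − z·σ = 0.00% − 1.282 × 0.86% = 0 − 1.10252 = -1.10252%
VaR = −(-1.10252%) × $997,000 = 1.10252% × $997,000 = $10,992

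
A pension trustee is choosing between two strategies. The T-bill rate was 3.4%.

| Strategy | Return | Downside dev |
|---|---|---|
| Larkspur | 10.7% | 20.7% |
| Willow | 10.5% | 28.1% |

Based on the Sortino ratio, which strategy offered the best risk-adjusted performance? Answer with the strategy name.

Larkspur: Sortino ratio = (10.7% − 3.4%) / 20.7% = 0.353
Willow: Sortino ratio = (10.5% − 3.4%) / 28.1% = 0.253
Highest: Larkspur (0.353).

Larkspur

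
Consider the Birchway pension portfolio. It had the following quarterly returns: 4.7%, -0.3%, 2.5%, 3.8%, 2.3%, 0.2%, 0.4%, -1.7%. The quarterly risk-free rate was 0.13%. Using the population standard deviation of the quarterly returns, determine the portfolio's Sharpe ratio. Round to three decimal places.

0.663

r̄ = (4.7 − 0.3 + 2.5 + 3.8 + 2.3 + 0.2 + 0.4 − 1.7) / 8 = 1.4875%
Population σ = √[Σ(r − r̄)² / 8] = √[33.5488 / 8] = √4.1936 = 2.0478%
Sharpe = (r̄ − rf) / σ = (1.4875 − 0.13) / 2.0478 = 1.3575 / 2.0478 = 0.6629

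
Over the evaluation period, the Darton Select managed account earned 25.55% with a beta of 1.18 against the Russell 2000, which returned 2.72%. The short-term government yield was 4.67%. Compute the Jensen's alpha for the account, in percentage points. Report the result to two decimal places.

23.18

CAPM expected return = Rf + β(Rm − Rf) = 4.67% + 1.18 × (2.72% − 4.67%) = 4.67 + 1.18 × -1.95 = 2.3690%
Jensen's α = Rp − E[R] = 25.55% − 2.3690% = 23.1810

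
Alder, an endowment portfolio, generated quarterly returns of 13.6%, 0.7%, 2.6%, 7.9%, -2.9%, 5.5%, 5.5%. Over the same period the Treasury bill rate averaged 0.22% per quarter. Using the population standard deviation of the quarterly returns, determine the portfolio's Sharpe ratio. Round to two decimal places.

0.91

μ = (13.6 + 0.7 + 2.6 + 7.9 − 2.9 + 5.5 + 5.5) / 7 = 32.90 / 7 = 4.7000%
Population σ = √[Σ(r − μ)² / 7] = √[168.9000 / 7] = √24.1286 = 4.9121%
Sharpe = (μ − rf) / σ = (4.7000 − 0.22) / 4.9121 = 4.4800 / 4.9121 = 0.9120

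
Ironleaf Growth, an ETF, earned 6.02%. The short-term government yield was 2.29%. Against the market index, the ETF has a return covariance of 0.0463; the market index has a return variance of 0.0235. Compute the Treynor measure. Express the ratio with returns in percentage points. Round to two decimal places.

1.89

β = Cov / Var = 0.0463 / 0.0235 = 1.9702
Treynor = (Rp − Rf) / β = (6.02% − 2.29%) / 1.9702 = 3.73 / 1.9702 = 1.8932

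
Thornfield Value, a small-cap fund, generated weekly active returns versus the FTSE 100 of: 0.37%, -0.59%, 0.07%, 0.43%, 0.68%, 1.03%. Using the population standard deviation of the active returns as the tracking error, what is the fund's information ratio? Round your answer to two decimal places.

0.66

r̄ = (0.37 − 0.59 + 0.07 + 0.43 + 0.68 + 1.03) / 6 = 1.990 / 6 = 0.3317%
Population std dev = √[1.5381 / 6] = 0.5063%
IR = r̄ / tracking error = 0.3317 / 0.5063 = 0.6551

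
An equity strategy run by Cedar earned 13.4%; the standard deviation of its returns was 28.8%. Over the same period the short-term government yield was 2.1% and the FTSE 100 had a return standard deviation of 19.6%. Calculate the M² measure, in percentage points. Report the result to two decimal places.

Sharpe = (Rp − Rf) / σp = (13.4% − 2.1%) / 28.8% = 0.3924
M² = Rf + Sharpe × σm = 2.1% + 0.3924 × 19.6% = 9.7910%

9.79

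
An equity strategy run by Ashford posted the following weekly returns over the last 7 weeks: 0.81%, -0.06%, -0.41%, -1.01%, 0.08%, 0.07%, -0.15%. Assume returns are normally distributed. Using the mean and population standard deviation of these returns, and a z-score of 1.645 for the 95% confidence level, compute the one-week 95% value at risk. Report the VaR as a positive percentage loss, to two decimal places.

μ = (0.81 − 0.06 − 0.41 − 1.01 + 0.08 + 0.07 − 0.15) / 7 = -0.670 / 7 = -0.0957%
Σ(r − μ)² = 1.8176; population σ = √(1.8176/7) = 0.5096%
VaR = −(μ − z·σ) = −(-0.0957 − 1.645 × 0.5096) = −(-0.9340) = 0.9340%

0.93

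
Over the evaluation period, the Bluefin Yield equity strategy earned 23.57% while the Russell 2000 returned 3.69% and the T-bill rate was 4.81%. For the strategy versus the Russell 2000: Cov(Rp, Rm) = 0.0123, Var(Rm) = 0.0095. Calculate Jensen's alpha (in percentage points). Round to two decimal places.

20.21

β = Cov / Var = 0.0123 / 0.0095 = 1.2947
E[R] = Rf + β(Rm − Rf) = 4.81% + 1.2947 × (3.69% − 4.81%) = 3.3599%
α = Rp − E[R] = 23.57% − 3.3599% = 20.2101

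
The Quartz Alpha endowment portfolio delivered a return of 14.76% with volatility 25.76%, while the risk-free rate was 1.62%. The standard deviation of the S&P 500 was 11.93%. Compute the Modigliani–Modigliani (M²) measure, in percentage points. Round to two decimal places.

7.71

Sharpe = (Rp − Rf) / σp = (14.76% − 1.62%) / 25.76% = 0.5101
M² = Rf + Sharpe × σm = 1.62% + 0.5101 × 11.93% = 7.7055%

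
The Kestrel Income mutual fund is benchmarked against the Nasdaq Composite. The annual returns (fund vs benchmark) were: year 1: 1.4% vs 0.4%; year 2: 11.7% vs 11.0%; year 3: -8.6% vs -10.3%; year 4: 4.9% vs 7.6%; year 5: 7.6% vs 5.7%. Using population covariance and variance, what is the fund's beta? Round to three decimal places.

r̄p = 3.4000%,  r̄m = 2.8800%
Cov = Σ(rp − r̄p)(rm − r̄m) / 5 = 49.8880
Var(rm) = Σ(rm − r̄m)² / 5 = 55.2056
β = Cov / Var = 49.8880 / 55.2056 = 0.9037

0.904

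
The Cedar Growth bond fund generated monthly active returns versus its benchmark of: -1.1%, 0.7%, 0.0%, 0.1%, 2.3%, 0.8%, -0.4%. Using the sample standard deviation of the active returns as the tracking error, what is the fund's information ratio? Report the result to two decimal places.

μ = (-1.1 + 0.7 + 0 + 0.1 + 2.3 + 0.8 − 0.4) / 7 = 0.3429%
Sample σ = √[Σ(r − μ)² / 6] = √[6.9771 / 6] = √1.1629 = 1.0784%
IR = μ / tracking error = 0.3429 / 1.0784 = 0.3180

0.32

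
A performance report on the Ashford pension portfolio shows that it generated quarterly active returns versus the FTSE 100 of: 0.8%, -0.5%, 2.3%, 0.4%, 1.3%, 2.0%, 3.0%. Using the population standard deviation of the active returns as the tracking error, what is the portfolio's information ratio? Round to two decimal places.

μ = (0.8 − 0.5 + 2.3 + 0.4 + 1.3 + 2 + 3) / 7 = 9.30 / 7 = 1.3286%
Population std dev = √[8.6743 / 7] = 1.1132%
IR = μ / tracking error = 1.3286 / 1.1132 = 1.1935

1.19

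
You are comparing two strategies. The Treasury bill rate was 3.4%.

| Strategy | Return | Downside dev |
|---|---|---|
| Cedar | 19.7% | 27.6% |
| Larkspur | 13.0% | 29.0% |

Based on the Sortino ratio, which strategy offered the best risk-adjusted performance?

Cedar: Sortino ratio = (19.7% − 3.4%) / 27.6% = 0.591
Larkspur: Sortino ratio = (13.0% − 3.4%) / 29.0% = 0.331
Highest: Cedar (0.591).

Cedar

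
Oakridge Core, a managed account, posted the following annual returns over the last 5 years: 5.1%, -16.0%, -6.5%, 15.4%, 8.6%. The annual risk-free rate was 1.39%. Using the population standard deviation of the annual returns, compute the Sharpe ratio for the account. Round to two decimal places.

-0.01

r̄ = (5.1 − 16 − 6.5 + 15.4 + 8.6) / 5 = 1.3200%
Σ(r − r̄)² = 626.6680; population σ = √(626.6680/5) = 11.1952%
Sharpe = (r̄ − rf) / σ = (1.3200 − 1.39) / 11.1952 = -0.0700 / 11.1952 = -0.0063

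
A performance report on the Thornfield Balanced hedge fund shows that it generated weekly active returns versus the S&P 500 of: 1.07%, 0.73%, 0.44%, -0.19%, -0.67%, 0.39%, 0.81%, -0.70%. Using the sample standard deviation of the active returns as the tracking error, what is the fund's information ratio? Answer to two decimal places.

r̄ = (1.07 + 0.73 + 0.44 − 0.19 − 0.67 + 0.39 + 0.81 − 0.7) / 8 = 0.2350%
Σ(r − r̄)² = (1.07 − 0.2350)² + (0.73 − 0.2350)² + … = 3.2128
sample σ = √(3.2128 / 7) = √0.4590 = 0.6775%
IR = r̄ / tracking error = 0.2350 / 0.6775 = 0.3469

0.35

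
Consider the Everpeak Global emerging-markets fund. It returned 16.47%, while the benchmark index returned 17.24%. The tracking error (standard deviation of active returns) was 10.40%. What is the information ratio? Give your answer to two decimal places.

IR = (Rp − Rb) / TE = (16.47% − 17.24%) / 10.40% = -0.77% / 10.40% = -0.0740

-0.07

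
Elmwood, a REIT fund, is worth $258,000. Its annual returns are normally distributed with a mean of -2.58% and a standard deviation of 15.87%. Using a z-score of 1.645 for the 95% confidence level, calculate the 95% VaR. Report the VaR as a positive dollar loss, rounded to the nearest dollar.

$74,010

Return at the 95% tail: μ − z·σ = -2.58% − 1.645 × 15.87% = -2.58 − 26.10615 = -28.68615%
VaR = −(-28.68615%) × $258,000 = 28.68615% × $258,000 = $74,010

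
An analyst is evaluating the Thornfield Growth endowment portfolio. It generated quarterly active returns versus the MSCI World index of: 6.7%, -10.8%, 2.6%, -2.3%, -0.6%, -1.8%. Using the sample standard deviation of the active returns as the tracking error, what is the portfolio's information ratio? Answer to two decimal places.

-0.18

μ = (6.7 − 10.8 + 2.6 − 2.3 − 0.6 − 1.8) / 6 = -1.0333%
Σ(r − μ)² = (6.7 − (-1.0333))² + (-10.8 − (-1.0333))² + … = 170.7733
σ = √[170.7733 / 5] = 5.8442%
IR = μ / tracking error = -1.0333 / 5.8442 = -0.1768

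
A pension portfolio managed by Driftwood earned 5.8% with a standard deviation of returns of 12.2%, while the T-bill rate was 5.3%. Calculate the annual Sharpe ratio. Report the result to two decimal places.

0.04

Sharpe = (Rp − Rf) / σp = (5.8% − 5.3%) / 12.2% = 0.50% / 12.2% = 0.0410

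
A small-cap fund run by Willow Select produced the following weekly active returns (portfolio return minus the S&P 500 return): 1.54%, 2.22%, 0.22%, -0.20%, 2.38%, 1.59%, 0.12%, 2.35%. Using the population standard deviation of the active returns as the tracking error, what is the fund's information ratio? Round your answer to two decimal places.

r̄ = (1.54 + 2.22 + 0.22 − 0.2 + 2.38 + 1.59 + 0.12 + 2.35) / 8 = 1.2775%
Population std dev = √[8.0618 / 8] = 1.0039%
IR = r̄ / tracking error = 1.2775 / 1.0039 = 1.2725

1.27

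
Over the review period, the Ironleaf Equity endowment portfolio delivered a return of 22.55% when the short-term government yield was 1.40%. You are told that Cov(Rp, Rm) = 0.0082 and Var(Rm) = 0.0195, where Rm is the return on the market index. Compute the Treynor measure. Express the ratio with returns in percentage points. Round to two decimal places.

50.30

β = Cov / Var = 0.0082 / 0.0195 = 0.4205
Treynor = (Rp − Rf) / β = (22.55% − 1.40%) / 0.4205 = 21.15 / 0.4205 = 50.2973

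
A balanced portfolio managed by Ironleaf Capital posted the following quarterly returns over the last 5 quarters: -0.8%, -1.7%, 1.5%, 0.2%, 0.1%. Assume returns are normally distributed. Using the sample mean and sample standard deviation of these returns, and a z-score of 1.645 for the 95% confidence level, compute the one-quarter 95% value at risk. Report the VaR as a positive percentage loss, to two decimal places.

2.11

r̄ = (-0.8 − 1.7 + 1.5 + 0.2 + 0.1) / 5 = -0.70 / 5 = -0.1400%
Σ(r − r̄)² = (-0.8 − (-0.1400))² + (-1.7 − (-0.1400))² + (1.5 − (-0.1400))² + … = 5.7320
sample σ = √(5.7320 / 4) = √1.4330 = 1.1971%
VaR = −(r̄ − z·σ) = −(-0.1400 − 1.645 × 1.1971) = −(-2.1092) = 2.1092%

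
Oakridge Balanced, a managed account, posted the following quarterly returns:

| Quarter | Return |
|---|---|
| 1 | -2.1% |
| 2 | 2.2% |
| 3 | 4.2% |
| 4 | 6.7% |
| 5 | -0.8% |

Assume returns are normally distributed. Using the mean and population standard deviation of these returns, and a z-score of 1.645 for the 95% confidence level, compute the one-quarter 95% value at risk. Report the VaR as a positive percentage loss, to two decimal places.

3.25

Mean return r̄ = 10.20 / 5 = 2.0400%
Σ(r − r̄)² = 51.6120; population σ = √(51.6120/5) = 3.2128%
VaR = −(r̄ − z·σ) = −(2.0400 − 1.645 × 3.2128) = −(-3.2451) = 3.2451%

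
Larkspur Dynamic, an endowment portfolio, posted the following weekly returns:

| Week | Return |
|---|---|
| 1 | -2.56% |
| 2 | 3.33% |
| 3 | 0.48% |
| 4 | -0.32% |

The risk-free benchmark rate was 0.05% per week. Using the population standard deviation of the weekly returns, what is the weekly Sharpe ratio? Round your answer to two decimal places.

0.09

r̄ = (-2.56 + 3.33 + 0.48 − 0.32) / 4 = 0.930 / 4 = 0.2325%
Population σ = √[Σ(r − r̄)² / 4] = √[17.7591 / 4] = √4.4398 = 2.1071%
Sharpe = (r̄ − rf) / σ = (0.2325 − 0.05) / 2.1071 = 0.1825 / 2.1071 = 0.0866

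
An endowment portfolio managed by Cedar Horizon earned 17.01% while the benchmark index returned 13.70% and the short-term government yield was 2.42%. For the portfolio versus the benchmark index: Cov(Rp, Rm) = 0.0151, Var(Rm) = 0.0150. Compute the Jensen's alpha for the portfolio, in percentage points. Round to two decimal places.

3.23

β = Cov / Var = 0.0151 / 0.0150 = 1.0067
E[R] = Rf + β(Rm − Rf) = 2.42% + 1.0067 × (13.70% − 2.42%) = 13.7756%
α = Rp − E[R] = 17.01% − 13.7756% = 3.2344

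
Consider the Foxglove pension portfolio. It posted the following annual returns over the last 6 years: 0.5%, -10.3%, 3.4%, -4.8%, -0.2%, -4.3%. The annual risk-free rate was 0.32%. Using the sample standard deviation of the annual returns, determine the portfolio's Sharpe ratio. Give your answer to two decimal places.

μ = (0.5 − 10.3 + 3.4 − 4.8 − 0.2 − 4.3) / 6 = -2.6167%
Σ(r − μ)² = 118.3883; sample σ = √(118.3883/5) = 4.8660%
Sharpe = (μ − rf) / σ = (-2.6167 − 0.32) / 4.8660 = -2.9367 / 4.8660 = -0.6035

-0.60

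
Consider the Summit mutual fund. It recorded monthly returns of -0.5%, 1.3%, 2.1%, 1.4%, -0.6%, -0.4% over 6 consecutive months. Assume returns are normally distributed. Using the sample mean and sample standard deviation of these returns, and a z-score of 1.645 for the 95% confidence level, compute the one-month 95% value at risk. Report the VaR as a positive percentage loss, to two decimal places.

r̄ = (-0.5 + 1.3 + 2.1 + 1.4 − 0.6 − 0.4) / 6 = 0.5500%
Σ(r − r̄)² = (-0.5 − 0.5500)² + (1.3 − 0.5500)² + … = 7.0150
sample σ = √(7.0150 / 5) = √1.4030 = 1.1845%
VaR = −(r̄ − z·σ) = −(0.5500 − 1.645 × 1.1845) = −(-1.3985) = 1.3985%

1.40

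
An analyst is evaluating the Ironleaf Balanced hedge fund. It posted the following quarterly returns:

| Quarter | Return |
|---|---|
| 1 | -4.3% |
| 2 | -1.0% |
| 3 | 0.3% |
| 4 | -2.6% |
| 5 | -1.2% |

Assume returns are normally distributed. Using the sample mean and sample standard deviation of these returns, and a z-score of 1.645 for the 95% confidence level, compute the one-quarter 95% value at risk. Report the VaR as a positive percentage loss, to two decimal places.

μ = (-4.3 − 1 + 0.3 − 2.6 − 1.2) / 5 = -8.80 / 5 = -1.7600%
Σ(r − μ)² = (-4.3 − (-1.7600))² + (-1 − (-1.7600))² + … = 12.2920
σ = √[12.2920 / 4] = 1.7530%
VaR = −(μ − z·σ) = −(-1.7600 − 1.645 × 1.7530) = −(-4.6437) = 4.6437%

4.64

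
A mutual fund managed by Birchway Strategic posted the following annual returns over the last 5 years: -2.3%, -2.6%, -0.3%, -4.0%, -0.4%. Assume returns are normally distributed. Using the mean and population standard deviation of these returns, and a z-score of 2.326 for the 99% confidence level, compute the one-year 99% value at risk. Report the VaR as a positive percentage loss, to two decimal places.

μ = (-2.3 − 2.6 − 0.3 − 4 − 0.4) / 5 = -1.9200%
Σ(r − μ)² = (-2.3 − (-1.9200))² + (-2.6 − (-1.9200))² + … = 9.8680
σ = √[9.8680 / 5] = 1.4048%
VaR = −(μ − z·σ) = −(-1.9200 − 2.326 × 1.4048) = −(-5.1876) = 5.1876%

5.19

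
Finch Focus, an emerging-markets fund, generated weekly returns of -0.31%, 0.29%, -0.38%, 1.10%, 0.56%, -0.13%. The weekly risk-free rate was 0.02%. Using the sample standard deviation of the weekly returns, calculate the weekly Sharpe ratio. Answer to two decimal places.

0.29

r̄ = (-0.31 + 0.29 − 0.38 + 1.1 + 0.56 − 0.13) / 6 = 1.130 / 6 = 0.1883%
Sample σ = √[Σ(r − r̄)² / 5] = √[1.6523 / 5] = √0.3305 = 0.5749%
Sharpe = (r̄ − rf) / σ = (0.1883 − 0.02) / 0.5749 = 0.1683 / 0.5749 = 0.2927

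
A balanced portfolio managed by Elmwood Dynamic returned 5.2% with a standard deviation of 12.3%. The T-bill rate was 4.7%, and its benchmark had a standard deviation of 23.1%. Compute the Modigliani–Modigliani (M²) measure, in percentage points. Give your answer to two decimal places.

Sharpe = (Rp − Rf) / σp = (5.2% − 4.7%) / 12.3% = 0.0407
M² = Rf + Sharpe × σm = 4.7% + 0.0407 × 23.1% = 5.6402%

5.64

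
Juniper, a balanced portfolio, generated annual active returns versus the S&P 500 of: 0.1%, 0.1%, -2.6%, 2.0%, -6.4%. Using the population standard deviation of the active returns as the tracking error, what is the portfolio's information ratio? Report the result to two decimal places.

-0.47

r̄ = (0.1 + 0.1 − 2.6 + 2 − 6.4) / 5 = -1.3600%
Population σ = √[Σ(r − r̄)² / 5] = √[42.4920 / 5] = √8.4984 = 2.9152%
IR = r̄ / tracking error = -1.3600 / 2.9152 = -0.4665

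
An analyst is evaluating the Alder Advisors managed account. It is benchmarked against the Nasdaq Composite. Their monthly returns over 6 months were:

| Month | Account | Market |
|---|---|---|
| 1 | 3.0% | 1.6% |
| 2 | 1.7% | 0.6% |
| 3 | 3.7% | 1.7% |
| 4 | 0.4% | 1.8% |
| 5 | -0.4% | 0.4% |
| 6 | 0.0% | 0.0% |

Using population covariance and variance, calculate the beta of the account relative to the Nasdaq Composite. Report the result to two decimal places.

1.37

r̄p = 1.4000%,  r̄m = 1.0167%
Cov = Σ(rp − r̄p)(rm − r̄m) / 6 = 0.6883
Var(rm) = Σ(rm − r̄m)² / 6 = 0.5014
β = Cov / Var = 0.6883 / 0.5014 = 1.3728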